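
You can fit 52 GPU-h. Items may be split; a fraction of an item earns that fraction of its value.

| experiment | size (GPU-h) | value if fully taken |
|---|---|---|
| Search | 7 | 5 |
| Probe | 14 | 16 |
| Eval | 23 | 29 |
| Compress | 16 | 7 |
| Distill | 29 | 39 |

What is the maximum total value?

Best value per unit of size first: Distill 39/29≈1.34, Eval 29/23≈1.26, Probe 16/14≈1.14, Search 5/7≈0.714, Compress 7/16≈0.438.
All 29 GPU-h of Distill fit (value 39) → 23 remain.
All 23 GPU-h of Eval fit (value 29) → 0 remain.
Total value = 68.

68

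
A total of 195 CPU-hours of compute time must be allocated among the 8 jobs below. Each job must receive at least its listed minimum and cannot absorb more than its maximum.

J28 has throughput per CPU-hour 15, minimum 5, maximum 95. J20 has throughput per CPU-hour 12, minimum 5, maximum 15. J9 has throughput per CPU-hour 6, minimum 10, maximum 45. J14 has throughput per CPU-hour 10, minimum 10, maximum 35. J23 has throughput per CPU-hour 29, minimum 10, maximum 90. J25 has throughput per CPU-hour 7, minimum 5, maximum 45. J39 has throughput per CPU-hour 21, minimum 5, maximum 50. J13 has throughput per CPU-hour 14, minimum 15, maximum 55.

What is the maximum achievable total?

4275

Meeting every minimum uses 5+5+10+10+10+5+5+15 = 65 CPU-hours, leaving 130.
Highest throughput per CPU-hour first: J23 29 > J39 21 > J28 15 > J13 14 > J20 12 > J14 10 > J25 7 > J9 6.
J23 takes 80 more to reach its cap of 90 — 50 left.
J39: +45 to 50 (cap) — 5 left.
Only 5 left; J28 takes them to reach 10.
Total = 15×10 + 12×5 + 6×10 + 10×10 + 29×90 + 7×5 + 21×50 + 14×15 = 4275.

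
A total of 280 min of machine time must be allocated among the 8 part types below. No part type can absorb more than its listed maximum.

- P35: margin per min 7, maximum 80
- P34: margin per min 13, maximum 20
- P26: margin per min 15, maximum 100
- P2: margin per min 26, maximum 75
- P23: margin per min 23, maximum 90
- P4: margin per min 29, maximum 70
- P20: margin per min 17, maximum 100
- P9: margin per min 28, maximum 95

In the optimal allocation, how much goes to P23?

40

Highest margin per min first: P4 29 > P9 28 > P2 26 > P23 23 > P20 17 > P26 15 > P34 13 > P35 7.
P4 takes 70 to reach its cap of 70 ; 210 left.
P9: +95 to 95 (cap) ; 115 left.
P2: +75 to 75 (cap) ; 40 left.
P23: +40 (room for 90) → 40. Pool exhausted.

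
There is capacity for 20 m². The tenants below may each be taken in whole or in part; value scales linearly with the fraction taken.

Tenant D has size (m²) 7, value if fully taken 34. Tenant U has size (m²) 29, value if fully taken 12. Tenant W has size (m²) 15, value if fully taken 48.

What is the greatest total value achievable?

Sort by value density: Tenant D 34/7≈4.86, Tenant W 48/15≈3.2, Tenant U 12/29≈0.414.
All 7 m² of Tenant D fit (value 34) → 13 remain.
Fill the last 13 m² with part of Tenant W: 13/15 of it earns 41.6.
Total value = 75.6.

75.6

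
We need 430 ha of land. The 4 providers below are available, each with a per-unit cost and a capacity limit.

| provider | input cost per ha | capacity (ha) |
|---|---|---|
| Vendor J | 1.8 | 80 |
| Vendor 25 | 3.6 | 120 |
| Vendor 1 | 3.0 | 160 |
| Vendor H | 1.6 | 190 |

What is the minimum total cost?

928

Fill from the cheapest provider first.
Vendor H (1.6): use full 190 — 240 ha to go.
Vendor J at 1.8: take all 80 ha — 160 still needed.
Vendor 1 at 3.0: take all 160 ha — 0 still needed.
Vendor 25: unused.
Cost = 190×1.6 + 80×1.8 + 160×3.0 = 928.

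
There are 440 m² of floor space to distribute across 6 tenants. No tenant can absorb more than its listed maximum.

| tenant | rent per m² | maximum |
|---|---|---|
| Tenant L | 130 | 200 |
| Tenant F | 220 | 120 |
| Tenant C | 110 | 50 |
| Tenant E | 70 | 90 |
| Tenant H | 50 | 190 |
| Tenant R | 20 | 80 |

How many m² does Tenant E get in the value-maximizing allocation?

70

Highest rent per m² first: Tenant F 220 > Tenant L 130 > Tenant C 110 > Tenant E 70 > Tenant H 50 > Tenant R 20.
Tenant F: +120 to 120 (cap) → 320 left.
Give Tenant L 200 to hit its cap of 200 → 120 left.
Give Tenant C 50 to hit its cap of 50 → 70 left.
Tenant E: +70 (room for 90) → 70. Pool exhausted.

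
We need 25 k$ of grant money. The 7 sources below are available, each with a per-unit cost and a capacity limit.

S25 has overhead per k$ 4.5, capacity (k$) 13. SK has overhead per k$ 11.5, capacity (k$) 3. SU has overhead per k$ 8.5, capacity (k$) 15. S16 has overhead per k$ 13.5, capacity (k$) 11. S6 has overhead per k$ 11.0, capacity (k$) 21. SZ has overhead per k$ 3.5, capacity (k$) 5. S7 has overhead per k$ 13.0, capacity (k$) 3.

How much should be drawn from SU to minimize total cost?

Fill from the cheapest source first.
Take 5 from SZ at 3.5 — need 20 more.
S25 at 4.5: take all 13 k$ — 7 still needed.
SU (8.5): take the remaining 7 — done.
S6, SK, S7, S16: unused.

7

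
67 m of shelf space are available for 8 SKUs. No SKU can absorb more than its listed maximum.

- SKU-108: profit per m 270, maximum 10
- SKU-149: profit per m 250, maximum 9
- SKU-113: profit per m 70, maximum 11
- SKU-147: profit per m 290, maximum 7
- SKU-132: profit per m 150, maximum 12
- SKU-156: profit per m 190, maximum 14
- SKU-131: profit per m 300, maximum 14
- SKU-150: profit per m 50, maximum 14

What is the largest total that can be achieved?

15710

Highest profit per m first: SKU-131 300 > SKU-147 290 > SKU-108 270 > SKU-149 250 > SKU-156 190 > SKU-132 150 > SKU-113 70 > SKU-150 50.
Give SKU-131 14 to hit its cap of 14 → 53 left.
SKU-147 takes 7 to reach its cap of 7 → 46 left.
SKU-108 takes 10 to reach its cap of 10 → 36 left.
SKU-149 takes 9 to reach its cap of 9 → 27 left.
Give SKU-156 14 to hit its cap of 14 → 13 left.
SKU-132: +12 to 12 (cap) → 1 left.
SKU-113: +1 (room for 11) → 1. Pool exhausted.
Total = 270×10 + 250×9 + 70×1 + 290×7 + 150×12 + 190×14 + 300×14 = 15710.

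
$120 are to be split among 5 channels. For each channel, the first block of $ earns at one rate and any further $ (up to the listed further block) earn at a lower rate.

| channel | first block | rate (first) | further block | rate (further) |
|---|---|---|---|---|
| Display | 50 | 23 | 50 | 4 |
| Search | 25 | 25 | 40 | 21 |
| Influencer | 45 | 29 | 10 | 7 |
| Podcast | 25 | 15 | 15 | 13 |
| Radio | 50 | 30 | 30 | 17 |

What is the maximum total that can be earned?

Rank every tier by rate: Radio/T1 30 > Influencer/T1 29 > Search/T1 25 > Display/T1 23 > Search/T2 21 > Radio/T2 17 > Podcast/T1 15 > Podcast/T2 13 > Influencer/T2 7 > Display/T2 4.
Radio T1 at 30: fill all 50 — 70 left.
Influencer/T1 (29): +45 — 25 left.
Fill Search T1 block (25 at 25) — 0 left.
Total = 30×50 + 29×45 + 25×25 = 3430.

3430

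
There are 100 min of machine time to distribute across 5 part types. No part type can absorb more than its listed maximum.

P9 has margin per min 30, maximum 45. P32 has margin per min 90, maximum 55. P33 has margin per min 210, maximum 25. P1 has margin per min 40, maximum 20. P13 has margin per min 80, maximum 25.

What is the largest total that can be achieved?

11800

Rank by margin per min: P33 210 > P32 90 > P13 80 > P1 40 > P9 30.
P33: +25 to 25 (cap) — 75 left.
P32: +55 to 55 (cap) — 20 left.
Only 20 left; P13 takes them to reach 20.
Total = 90×55 + 210×25 + 80×20 = 11800.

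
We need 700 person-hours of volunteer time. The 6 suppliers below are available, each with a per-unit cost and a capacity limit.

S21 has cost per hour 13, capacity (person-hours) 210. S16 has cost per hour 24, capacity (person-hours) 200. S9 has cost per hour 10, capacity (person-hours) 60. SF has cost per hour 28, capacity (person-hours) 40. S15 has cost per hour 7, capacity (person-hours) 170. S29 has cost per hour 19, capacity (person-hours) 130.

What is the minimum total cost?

Fill from the cheapest supplier first.
Take 170 from S15 at 7 → need 530 more.
S9 (10): use full 60 → 470 person-hours to go.
Take 210 from S21 at 13 → need 260 more.
Take 130 from S29 at 19 → need 130 more.
Take 130 from S16 at 24 to finish.
SF: unused.
Cost = 170×7 + 60×10 + 210×13 + 130×19 + 130×24 = 10110.

10110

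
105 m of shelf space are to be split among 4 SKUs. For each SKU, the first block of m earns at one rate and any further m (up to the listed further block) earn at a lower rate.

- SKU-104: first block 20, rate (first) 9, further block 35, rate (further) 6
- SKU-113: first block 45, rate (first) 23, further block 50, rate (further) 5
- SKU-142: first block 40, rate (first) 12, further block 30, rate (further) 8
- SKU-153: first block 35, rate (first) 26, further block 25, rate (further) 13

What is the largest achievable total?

Treat each block as its own option and order by rate: SKU-153/T1 26 > SKU-113/T1 23 > SKU-153/T2 13 > SKU-142/T1 12 > SKU-104/T1 9 > SKU-142/T2 8 > SKU-104/T2 6 > SKU-113/T2 5.
SKU-153/T1 (26): +35 → 70 left.
SKU-113 T1 at 23: fill all 45 → 25 left.
Fill SKU-153 T2 block (25 at 13) → 0 left.
Total = 26×35 + 23×45 + 13×25 = 2270.

2270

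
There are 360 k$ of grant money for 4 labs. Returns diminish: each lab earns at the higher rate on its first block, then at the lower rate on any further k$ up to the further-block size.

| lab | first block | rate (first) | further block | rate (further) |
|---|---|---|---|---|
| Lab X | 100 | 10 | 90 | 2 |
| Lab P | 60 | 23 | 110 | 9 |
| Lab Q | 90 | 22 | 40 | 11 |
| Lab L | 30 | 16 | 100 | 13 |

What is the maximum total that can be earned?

Order all 8 blocks by rate: Lab P/first 23 > Lab Q/first 22 > Lab L/first 16 > Lab L/second 13 > Lab Q/second 11 > Lab X/first 10 > Lab P/second 9 > Lab X/second 2.
Lab P/first (23): +60 ; 300 left.
Fill Lab Q first block (90 at 22) ; 210 left.
Fill Lab L first block (30 at 16) ; 180 left.
Lab L/second (13): +100 ; 80 left.
Lab Q second at 11: fill all 40 ; 40 left.
Lab X first at 10: only 40 left, fill 40.
Total = 23×60 + 22×90 + 16×30 + 13×100 + 11×40 + 10×40 = 5980.

5980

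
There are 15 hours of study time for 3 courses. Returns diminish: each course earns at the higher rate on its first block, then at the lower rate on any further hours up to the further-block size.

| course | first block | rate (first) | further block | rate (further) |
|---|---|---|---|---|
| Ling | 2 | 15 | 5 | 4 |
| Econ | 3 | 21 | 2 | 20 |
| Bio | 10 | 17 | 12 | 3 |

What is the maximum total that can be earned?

Treat each block as its own option and order by rate: Econ/first 21 > Econ/second 20 > Bio/first 17 > Ling/first 15 > Ling/second 4 > Bio/second 3.
Econ/first (21): +3 ; 12 left.
Fill Econ second block (2 at 20) ; 10 left.
Bio/first (17): +10 ; 0 left.
Total = 21×3 + 20×2 + 17×10 = 273.

273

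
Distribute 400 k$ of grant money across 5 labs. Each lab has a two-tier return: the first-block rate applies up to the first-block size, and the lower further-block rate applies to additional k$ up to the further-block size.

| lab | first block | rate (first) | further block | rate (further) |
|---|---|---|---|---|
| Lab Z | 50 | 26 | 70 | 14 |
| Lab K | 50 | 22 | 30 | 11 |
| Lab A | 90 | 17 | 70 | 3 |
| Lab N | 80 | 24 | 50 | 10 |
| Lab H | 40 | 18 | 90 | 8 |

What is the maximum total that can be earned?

Order all 10 blocks by rate: Lab Z/T1 26 > Lab N/T1 24 > Lab K/T1 22 > Lab H/T1 18 > Lab A/T1 17 > Lab Z/T2 14 > Lab K/T2 11 > Lab N/T2 10 > Lab H/T2 8 > Lab A/T2 3.
Lab Z/T1 (26): +50 ; 350 left.
Lab N/T1 (24): +80 ; 270 left.
Lab K T1 at 22: fill all 50 ; 220 left.
Lab H/T1 (18): +40 ; 180 left.
Lab A T1 at 17: fill all 90 ; 90 left.
Lab Z/T2 (14): +70 ; 20 left.
Lab K/T2: +20 of 30 at 11; pool empty.
Total = 26×50 + 24×80 + 22×50 + 18×40 + 17×90 + 14×70 + 11×20 = 7770.

7770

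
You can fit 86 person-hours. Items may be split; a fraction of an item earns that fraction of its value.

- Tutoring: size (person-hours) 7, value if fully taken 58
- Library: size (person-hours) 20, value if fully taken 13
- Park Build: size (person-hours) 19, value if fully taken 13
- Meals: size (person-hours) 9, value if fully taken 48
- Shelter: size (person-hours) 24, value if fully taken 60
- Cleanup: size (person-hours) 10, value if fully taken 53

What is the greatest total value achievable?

Rank by value-to-size ratio: Tutoring 58/7≈8.29, Meals 48/9≈5.33, Cleanup 53/10≈5.3, Shelter 60/24≈2.5, Park Build 13/19≈0.684, Library 13/20≈0.65.
Tutoring: take in full, 7 person-hours for value 58 ; 79 left.
All 9 person-hours of Meals fit (value 48) ; 70 remain.
Cleanup: take in full, 10 person-hours for value 53 ; 60 left.
All 24 person-hours of Shelter fit (value 60) ; 36 remain.
Take all of Park Build (19 person-hours, value 13) ; 17 person-hours left.
17 person-hours left: a 17/20 share of Library gives 13×17/20 = 11.05.
Total value = 243.05.

243.05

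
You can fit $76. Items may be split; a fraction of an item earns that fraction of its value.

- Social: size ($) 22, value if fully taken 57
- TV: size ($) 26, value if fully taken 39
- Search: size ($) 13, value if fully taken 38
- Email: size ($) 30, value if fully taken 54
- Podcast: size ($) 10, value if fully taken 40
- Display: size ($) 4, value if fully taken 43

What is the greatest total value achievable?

226.6

Best value per unit of size first: Display 43/4≈10.8, Podcast 40/10≈4, Search 38/13≈2.92, Social 57/22≈2.59, Email 54/30≈1.8, TV 39/26≈1.5.
Take all of Display (4 $, value 43) → 72 $ left.
Take all of Podcast (10 $, value 40) → 62 $ left.
Take all of Search (13 $, value 38) → 49 $ left.
Social: take in full, 22 $ for value 57 → 27 left.
Fill the last 27 $ with part of Email: 27/30 of it earns 48.6.
Total value = 226.6.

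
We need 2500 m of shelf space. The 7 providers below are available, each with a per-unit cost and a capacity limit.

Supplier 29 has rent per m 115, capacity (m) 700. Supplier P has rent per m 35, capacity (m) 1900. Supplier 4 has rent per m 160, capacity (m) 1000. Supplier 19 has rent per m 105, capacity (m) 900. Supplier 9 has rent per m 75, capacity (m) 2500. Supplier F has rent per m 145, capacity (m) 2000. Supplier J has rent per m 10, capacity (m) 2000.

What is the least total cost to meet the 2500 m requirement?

Use providers in increasing cost order.
Supplier J (10): use full 2000 ; 500 m to go.
Supplier P at 35: take 500 of its 1900 ; requirement met.
Supplier 9, Supplier 19, Supplier 29, Supplier F, Supplier 4: unused.
Cost = 2000×10 + 500×35 = 37500.

37500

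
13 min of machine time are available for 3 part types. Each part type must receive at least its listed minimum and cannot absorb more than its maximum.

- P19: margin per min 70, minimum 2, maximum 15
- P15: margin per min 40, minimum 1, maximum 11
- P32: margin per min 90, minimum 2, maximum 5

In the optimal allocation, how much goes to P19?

7

Meeting every minimum uses 2+1+2 = 5 min, leaving 8.
Highest margin per min first: P32 90 > P19 70 > P15 40.
P32 takes 3 more to reach its cap of 5 ; 5 left.
Only 5 left; P19 takes them to reach 7.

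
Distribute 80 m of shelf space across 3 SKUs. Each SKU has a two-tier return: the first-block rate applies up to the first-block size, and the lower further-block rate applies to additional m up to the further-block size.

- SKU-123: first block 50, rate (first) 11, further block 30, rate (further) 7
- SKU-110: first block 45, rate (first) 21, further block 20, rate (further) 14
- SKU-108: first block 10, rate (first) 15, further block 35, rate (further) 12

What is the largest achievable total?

1435

Rank every tier by rate: SKU-110/first 21 > SKU-108/first 15 > SKU-110/second 14 > SKU-108/second 12 > SKU-123/first 11 > SKU-123/second 7.
Fill SKU-110 first block (45 at 21) ; 35 left.
SKU-108/first (15): +10 ; 25 left.
Fill SKU-110 second block (20 at 14) ; 5 left.
SKU-108 second at 12: only 5 left, fill 5.
Total = 21×45 + 15×10 + 14×20 + 12×5 = 1435.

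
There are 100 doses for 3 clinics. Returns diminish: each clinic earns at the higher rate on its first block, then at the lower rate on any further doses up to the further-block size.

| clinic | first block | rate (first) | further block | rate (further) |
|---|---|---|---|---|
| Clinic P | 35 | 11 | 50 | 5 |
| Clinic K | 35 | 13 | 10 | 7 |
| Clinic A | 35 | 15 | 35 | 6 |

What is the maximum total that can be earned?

1310

Order all 6 blocks by rate: Clinic A/first 15 > Clinic K/first 13 > Clinic P/first 11 > Clinic K/second 7 > Clinic A/second 6 > Clinic P/second 5.
Fill Clinic A first block (35 at 15) → 65 left.
Clinic K first at 13: fill all 35 → 30 left.
Clinic P first at 11: only 30 left, fill 30.
Total = 15×35 + 13×35 + 11×30 = 1310.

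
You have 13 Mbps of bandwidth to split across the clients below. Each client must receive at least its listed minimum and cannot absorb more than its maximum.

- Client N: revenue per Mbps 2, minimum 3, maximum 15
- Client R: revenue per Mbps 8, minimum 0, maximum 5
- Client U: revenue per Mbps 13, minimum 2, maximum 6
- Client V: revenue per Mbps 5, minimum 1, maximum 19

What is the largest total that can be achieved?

113

Meeting every minimum uses 3+0+2+1 = 6 Mbps, leaving 7.
Order the clients by revenue per Mbps: Client U 13 > Client R 8 > Client V 5 > Client N 2.
Client U takes 4 more to reach its cap of 6 ; 3 left.
Only 3 left; Client R takes them to reach 3.
Total = 2×3 + 8×3 + 13×6 + 5×1 = 113.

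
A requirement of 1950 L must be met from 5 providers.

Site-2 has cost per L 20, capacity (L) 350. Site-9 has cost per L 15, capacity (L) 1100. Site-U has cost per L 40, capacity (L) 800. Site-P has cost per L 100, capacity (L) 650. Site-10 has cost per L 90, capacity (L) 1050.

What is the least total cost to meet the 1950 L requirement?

43500

Cheapest first:
Site-9 at 15: take all 1100 L → 850 still needed.
Take 350 from Site-2 at 20 → need 500 more.
Site-U at 40: take 500 of its 800 → requirement met.
Site-10, Site-P: unused.
Cost = 1100×15 + 350×20 + 500×40 = 43500.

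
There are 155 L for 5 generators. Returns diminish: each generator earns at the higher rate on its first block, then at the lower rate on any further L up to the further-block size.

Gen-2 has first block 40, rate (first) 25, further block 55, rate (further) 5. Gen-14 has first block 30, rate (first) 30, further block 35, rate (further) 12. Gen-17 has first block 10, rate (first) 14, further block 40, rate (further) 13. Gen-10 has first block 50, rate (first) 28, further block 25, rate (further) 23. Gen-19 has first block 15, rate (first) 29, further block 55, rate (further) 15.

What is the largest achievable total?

4195

Rank every tier by rate: Gen-14/first 30 > Gen-19/first 29 > Gen-10/first 28 > Gen-2/first 25 > Gen-10/second 23 > Gen-19/second 15 > Gen-17/first 14 > Gen-17/second 13 > Gen-14/second 12 > Gen-2/second 5.
Gen-14/first (30): +30 — 125 left.
Gen-19/first (29): +15 — 110 left.
Gen-10/first (28): +50 — 60 left.
Gen-2 first at 25: fill all 40 — 20 left.
Gen-10/second: +20 of 25 at 23; pool empty.
Total = 30×30 + 29×15 + 28×50 + 25×40 + 23×20 = 4195.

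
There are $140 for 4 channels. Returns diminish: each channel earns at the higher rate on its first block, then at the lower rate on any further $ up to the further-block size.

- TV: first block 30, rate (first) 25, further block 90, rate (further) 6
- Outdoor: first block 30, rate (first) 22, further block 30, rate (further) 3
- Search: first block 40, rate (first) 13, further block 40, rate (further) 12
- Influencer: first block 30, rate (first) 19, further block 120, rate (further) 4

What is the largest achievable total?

2620

Rank every tier by rate: TV/tier1 25 > Outdoor/tier1 22 > Influencer/tier1 19 > Search/tier1 13 > Search/tier2 12 > TV/tier2 6 > Influencer/tier2 4 > Outdoor/tier2 3.
Fill TV tier1 block (30 at 25) ; 110 left.
Outdoor tier1 at 22: fill all 30 ; 80 left.
Influencer tier1 at 19: fill all 30 ; 50 left.
Search tier1 at 13: fill all 40 ; 10 left.
10 remain; put them into Search tier2 at 12.
Total = 25×30 + 22×30 + 19×30 + 13×40 + 12×10 = 2620.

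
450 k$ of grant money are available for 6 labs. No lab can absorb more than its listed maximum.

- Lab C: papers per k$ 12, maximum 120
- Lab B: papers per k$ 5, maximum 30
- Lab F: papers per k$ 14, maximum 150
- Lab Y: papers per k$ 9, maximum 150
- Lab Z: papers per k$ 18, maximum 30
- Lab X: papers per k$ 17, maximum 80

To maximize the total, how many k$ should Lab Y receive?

Rank by papers per k$: Lab Z 18 > Lab X 17 > Lab F 14 > Lab C 12 > Lab Y 9 > Lab B 5.
Lab Z: +30 to 30 (cap) — 420 left.
Lab X takes 80 to reach its cap of 80 — 340 left.
Lab F: +150 to 150 (cap) — 190 left.
Give Lab C 120 to hit its cap of 120 — 70 left.
Lab Y has room for 150 but only 70 remain, so it gets 70.

70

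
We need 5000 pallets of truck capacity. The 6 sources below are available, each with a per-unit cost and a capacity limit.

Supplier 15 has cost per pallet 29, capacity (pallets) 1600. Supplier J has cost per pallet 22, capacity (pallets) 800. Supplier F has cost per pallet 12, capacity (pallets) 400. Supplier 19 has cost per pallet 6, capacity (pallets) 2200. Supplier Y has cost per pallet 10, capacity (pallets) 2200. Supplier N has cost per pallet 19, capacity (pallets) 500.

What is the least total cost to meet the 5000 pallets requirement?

43800

Use sources in increasing cost order.
Take 2200 from Supplier 19 at 6 — need 2800 more.
Supplier Y (10): use full 2200 — 600 pallets to go.
Take 400 from Supplier F at 12 — need 200 more.
Take 200 from Supplier N at 19 to finish.
Supplier J, Supplier 15: unused.
Cost = 2200×6 + 2200×10 + 400×12 + 200×19 = 43800.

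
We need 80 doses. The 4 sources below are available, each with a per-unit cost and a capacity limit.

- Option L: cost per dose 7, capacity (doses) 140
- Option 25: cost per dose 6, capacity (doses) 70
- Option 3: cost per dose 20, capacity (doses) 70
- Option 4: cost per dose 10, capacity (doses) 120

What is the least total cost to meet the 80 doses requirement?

490

Fill from the cheapest source first.
Take 70 from Option 25 at 6 → need 10 more.
Take 10 from Option L at 7 to finish.
Option 4, Option 3: unused.
Cost = 70×6 + 10×7 = 490.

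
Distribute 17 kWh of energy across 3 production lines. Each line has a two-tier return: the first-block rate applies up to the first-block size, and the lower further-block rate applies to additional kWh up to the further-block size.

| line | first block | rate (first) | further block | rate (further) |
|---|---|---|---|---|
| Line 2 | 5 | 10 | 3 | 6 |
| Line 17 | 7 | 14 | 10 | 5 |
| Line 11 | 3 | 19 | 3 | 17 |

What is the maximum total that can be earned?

Order all 6 blocks by rate: Line 11/T1 19 > Line 11/T2 17 > Line 17/T1 14 > Line 2/T1 10 > Line 2/T2 6 > Line 17/T2 5.
Fill Line 11 T1 block (3 at 19) — 14 left.
Line 11 T2 at 17: fill all 3 — 11 left.
Fill Line 17 T1 block (7 at 14) — 4 left.
4 remain; put them into Line 2 T1 at 10.
Total = 19×3 + 17×3 + 14×7 + 10×4 = 246.

246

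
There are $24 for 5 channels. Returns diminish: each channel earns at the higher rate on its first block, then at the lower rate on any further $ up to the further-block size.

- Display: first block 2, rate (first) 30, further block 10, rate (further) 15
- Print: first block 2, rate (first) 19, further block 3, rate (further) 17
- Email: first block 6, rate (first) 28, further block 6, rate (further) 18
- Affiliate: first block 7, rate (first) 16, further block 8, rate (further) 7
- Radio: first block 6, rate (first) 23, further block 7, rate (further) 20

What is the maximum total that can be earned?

562

Order all 10 blocks by rate: Display/T1 30 > Email/T1 28 > Radio/T1 23 > Radio/T2 20 > Print/T1 19 > Email/T2 18 > Print/T2 17 > Affiliate/T1 16 > Display/T2 15 > Affiliate/T2 7.
Display T1 at 30: fill all 2 → 22 left.
Fill Email T1 block (6 at 28) → 16 left.
Radio/T1 (23): +6 → 10 left.
Radio/T2 (20): +7 → 3 left.
Print/T1 (19): +2 → 1 left.
Email/T2: +1 of 6 at 18; pool empty.
Total = 30×2 + 28×6 + 23×6 + 20×7 + 19×2 + 18×1 = 562.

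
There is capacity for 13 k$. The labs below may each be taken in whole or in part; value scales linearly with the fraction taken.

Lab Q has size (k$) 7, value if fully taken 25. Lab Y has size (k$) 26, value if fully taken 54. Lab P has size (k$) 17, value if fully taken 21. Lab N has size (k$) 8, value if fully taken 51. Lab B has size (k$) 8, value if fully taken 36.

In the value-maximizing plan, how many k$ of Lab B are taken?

5

Sort by value density: Lab N 51/8≈6.38, Lab B 36/8≈4.5, Lab Q 25/7≈3.57, Lab Y 54/26≈2.08, Lab P 21/17≈1.24.
All 8 k$ of Lab N fit (value 51) → 5 remain.
Fill the last 5 k$ with part of Lab B: 5/8 of it earns 22.5.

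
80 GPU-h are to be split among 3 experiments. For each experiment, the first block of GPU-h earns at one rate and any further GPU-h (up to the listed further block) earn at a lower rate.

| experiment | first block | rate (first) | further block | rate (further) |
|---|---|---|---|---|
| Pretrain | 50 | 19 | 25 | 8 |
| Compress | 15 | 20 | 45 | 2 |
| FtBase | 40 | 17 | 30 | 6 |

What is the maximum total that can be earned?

Order all 6 blocks by rate: Compress/first 20 > Pretrain/first 19 > FtBase/first 17 > Pretrain/second 8 > FtBase/second 6 > Compress/second 2.
Compress first at 20: fill all 15 — 65 left.
Pretrain/first (19): +50 — 15 left.
FtBase first at 17: only 15 left, fill 15.
Total = 20×15 + 19×50 + 17×15 = 1505.

1505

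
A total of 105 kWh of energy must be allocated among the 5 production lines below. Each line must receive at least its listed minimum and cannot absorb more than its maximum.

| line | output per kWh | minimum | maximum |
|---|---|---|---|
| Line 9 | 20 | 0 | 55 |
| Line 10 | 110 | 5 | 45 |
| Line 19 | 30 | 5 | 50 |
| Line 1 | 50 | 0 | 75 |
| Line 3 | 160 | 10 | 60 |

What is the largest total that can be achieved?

Meeting every minimum uses 0+5+5+0+10 = 20 kWh, leaving 85.
Rank by output per kWh: Line 3 160 > Line 10 110 > Line 1 50 > Line 19 30 > Line 9 20.
Line 3: +50 to 60 (cap) ; 35 left.
Only 35 left; Line 10 takes them to reach 40.
Total = 110×40 + 30×5 + 160×60 = 14150.

14150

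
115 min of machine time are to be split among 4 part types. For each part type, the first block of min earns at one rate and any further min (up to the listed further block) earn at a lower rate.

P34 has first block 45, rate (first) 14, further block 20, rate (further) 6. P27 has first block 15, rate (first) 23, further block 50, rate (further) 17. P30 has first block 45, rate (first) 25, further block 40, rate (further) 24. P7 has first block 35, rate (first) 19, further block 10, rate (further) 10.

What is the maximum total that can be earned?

2715

Treat each block as its own option and order by rate: P30/first 25 > P30/second 24 > P27/first 23 > P7/first 19 > P27/second 17 > P34/first 14 > P7/second 10 > P34/second 6.
P30 first at 25: fill all 45 → 70 left.
P30/second (24): +40 → 30 left.
P27 first at 23: fill all 15 → 15 left.
P7/first: +15 of 35 at 19; pool empty.
Total = 25×45 + 24×40 + 23×15 + 19×15 = 2715.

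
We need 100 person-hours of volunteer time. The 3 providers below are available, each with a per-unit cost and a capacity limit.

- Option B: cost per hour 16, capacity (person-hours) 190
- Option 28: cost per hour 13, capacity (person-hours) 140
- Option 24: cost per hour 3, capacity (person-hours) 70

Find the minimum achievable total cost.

Use providers in increasing cost order.
Option 24 at 3: take all 70 person-hours — 30 still needed.
Option 28 (13): take the remaining 30 — done.
Option B: unused.
Cost = 70×3 + 30×13 = 600.

600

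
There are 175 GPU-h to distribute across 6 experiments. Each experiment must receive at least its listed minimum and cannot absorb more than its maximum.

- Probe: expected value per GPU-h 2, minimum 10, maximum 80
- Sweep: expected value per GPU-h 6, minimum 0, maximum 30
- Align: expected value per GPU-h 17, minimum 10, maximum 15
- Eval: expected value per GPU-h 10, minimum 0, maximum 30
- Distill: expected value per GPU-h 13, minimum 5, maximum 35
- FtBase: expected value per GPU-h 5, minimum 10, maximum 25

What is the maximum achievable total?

1395

Meeting every minimum uses 10+0+10+0+5+10 = 35 GPU-h, leaving 140.
Highest expected value per GPU-h first: Align 17 > Distill 13 > Eval 10 > Sweep 6 > FtBase 5 > Probe 2.
Align: +5 to 15 (cap) — 135 left.
Distill takes 30 more to reach its cap of 35 — 105 left.
Eval: +30 to 30 (cap) — 75 left.
Sweep takes 30 more to reach its cap of 30 — 45 left.
Give FtBase 15 more to hit its cap of 25 — 30 left.
Probe: +30 (room for 70) → 40. Pool exhausted.
Total = 2×40 + 6×30 + 17×15 + 10×30 + 13×35 + 5×25 = 1395.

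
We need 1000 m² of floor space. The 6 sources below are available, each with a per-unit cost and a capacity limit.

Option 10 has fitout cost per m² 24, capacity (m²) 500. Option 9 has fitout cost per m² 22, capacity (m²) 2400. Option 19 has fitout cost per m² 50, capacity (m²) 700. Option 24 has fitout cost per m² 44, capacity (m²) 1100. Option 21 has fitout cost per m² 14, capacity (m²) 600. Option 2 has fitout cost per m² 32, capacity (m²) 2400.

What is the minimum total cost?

17200

Fill from the cheapest source first.
Option 21 (14): use full 600 ; 400 m² to go.
Take 400 from Option 9 at 22 to finish.
Option 10, Option 2, Option 24, Option 19: unused.
Cost = 600×14 + 400×22 = 17200.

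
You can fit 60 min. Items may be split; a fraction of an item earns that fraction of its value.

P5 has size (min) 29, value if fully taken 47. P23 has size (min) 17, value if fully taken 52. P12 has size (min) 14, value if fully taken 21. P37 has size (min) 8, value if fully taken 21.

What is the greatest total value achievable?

Sort by value density: P23 52/17≈3.06, P37 21/8≈2.62, P5 47/29≈1.62, P12 21/14≈1.5.
P23: take in full, 17 min for value 52 ; 43 left.
Take all of P37 (8 min, value 21) ; 35 min left.
All 29 min of P5 fit (value 47) ; 6 remain.
Fill the last 6 min with part of P12: 6/14 of it earns 9.
Total value = 129.

129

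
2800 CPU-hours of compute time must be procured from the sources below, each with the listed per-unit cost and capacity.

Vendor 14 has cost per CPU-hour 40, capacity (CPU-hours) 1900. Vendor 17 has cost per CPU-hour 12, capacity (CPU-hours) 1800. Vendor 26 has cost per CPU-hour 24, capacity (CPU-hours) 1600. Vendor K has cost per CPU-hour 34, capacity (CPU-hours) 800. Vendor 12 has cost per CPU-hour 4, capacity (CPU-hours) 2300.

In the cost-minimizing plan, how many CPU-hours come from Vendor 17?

500

Use sources in increasing cost order.
Vendor 12 (4): use full 2300 — 500 CPU-hours to go.
Take 500 from Vendor 17 at 12 to finish.
Vendor 26, Vendor K, Vendor 14: unused.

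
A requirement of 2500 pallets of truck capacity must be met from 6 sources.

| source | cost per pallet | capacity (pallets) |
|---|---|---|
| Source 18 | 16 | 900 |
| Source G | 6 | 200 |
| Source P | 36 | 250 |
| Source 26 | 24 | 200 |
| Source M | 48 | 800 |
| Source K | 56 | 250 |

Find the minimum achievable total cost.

Cheapest first:
Source G (6): use full 200 → 2300 pallets to go.
Source 18 (16): use full 900 → 1400 pallets to go.
Source 26 at 24: take all 200 pallets → 1200 still needed.
Take 250 from Source P at 36 → need 950 more.
Source M (48): use full 800 → 150 pallets to go.
Take 150 from Source K at 56 to finish.
Cost = 200×6 + 900×16 + 200×24 + 250×36 + 800×48 + 150×56 = 76200.

76200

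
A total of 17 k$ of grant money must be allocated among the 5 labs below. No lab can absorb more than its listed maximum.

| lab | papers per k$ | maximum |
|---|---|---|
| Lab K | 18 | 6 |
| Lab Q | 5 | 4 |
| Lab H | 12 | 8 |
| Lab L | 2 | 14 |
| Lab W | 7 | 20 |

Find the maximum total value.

225

Highest papers per k$ first: Lab K 18 > Lab H 12 > Lab W 7 > Lab Q 5 > Lab L 2.
Lab K: +6 to 6 (cap) — 11 left.
Give Lab H 8 to hit its cap of 8 — 3 left.
Lab W has room for 20 but only 3 remain, so it gets 3.
Total = 18×6 + 12×8 + 7×3 = 225.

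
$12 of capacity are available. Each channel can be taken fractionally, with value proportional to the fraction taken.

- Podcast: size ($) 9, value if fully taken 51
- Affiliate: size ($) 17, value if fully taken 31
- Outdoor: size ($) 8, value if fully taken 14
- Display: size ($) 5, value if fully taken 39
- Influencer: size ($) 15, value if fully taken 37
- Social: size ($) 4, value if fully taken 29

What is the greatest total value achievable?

85

Rank by value-to-size ratio: Display 39/5≈7.8, Social 29/4≈7.25, Podcast 51/9≈5.67, Influencer 37/15≈2.47, Affiliate 31/17≈1.82, Outdoor 14/8≈1.75.
Display: take in full, 5 $ for value 39 ; 7 left.
Social: take in full, 4 $ for value 29 ; 3 left.
Only 3 $ remain; take 3/9 of Podcast for value 51×3/9 = 17.
Total value = 85.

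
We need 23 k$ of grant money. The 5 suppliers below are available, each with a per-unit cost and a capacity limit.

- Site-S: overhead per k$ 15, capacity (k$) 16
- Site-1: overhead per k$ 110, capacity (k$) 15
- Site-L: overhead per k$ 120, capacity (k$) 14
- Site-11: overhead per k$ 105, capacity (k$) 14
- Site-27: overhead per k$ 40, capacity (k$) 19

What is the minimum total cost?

Fill from the cheapest supplier first.
Site-S (15): use full 16 → 7 k$ to go.
Take 7 from Site-27 at 40 to finish.
Site-11, Site-1, Site-L: unused.
Cost = 16×15 + 7×40 = 520.

520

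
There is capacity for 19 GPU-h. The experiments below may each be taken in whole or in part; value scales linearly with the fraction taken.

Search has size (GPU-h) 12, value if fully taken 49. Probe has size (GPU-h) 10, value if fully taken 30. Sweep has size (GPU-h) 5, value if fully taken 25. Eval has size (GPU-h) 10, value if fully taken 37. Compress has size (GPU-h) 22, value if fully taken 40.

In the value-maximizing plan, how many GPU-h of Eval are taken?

2

Best value per unit of size first: Sweep 25/5≈5, Search 49/12≈4.08, Eval 37/10≈3.7, Probe 30/10≈3, Compress 40/22≈1.82.
Sweep: take in full, 5 GPU-h for value 25 ; 14 left.
All 12 GPU-h of Search fit (value 49) ; 2 remain.
2 GPU-h left: a 2/10 share of Eval gives 37×2/10 = 7.4.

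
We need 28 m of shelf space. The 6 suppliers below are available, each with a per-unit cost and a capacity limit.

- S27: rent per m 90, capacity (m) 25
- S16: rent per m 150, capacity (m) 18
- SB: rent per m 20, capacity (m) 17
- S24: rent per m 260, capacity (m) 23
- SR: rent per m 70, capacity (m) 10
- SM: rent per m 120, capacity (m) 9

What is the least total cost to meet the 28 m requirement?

1130

Fill from the cheapest supplier first.
SB at 20: take all 17 m — 11 still needed.
SR (70): use full 10 — 1 m to go.
Take 1 from S27 at 90 to finish.
SM, S16, S24: unused.
Cost = 17×20 + 10×70 + 1×90 = 1130.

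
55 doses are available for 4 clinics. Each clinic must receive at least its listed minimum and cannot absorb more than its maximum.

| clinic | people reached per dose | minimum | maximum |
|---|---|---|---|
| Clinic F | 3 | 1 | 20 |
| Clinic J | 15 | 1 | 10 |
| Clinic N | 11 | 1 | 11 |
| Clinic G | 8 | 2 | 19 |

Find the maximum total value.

468

Meeting every minimum uses 1+1+1+2 = 5 doses, leaving 50.
Highest people reached per dose first: Clinic J 15 > Clinic N 11 > Clinic G 8 > Clinic F 3.
Clinic J: +9 to 10 (cap) → 41 left.
Clinic N takes 10 more to reach its cap of 11 → 31 left.
Clinic G: +17 to 19 (cap) → 14 left.
Only 14 left; Clinic F takes them to reach 15.
Total = 3×15 + 15×10 + 11×11 + 8×19 = 468.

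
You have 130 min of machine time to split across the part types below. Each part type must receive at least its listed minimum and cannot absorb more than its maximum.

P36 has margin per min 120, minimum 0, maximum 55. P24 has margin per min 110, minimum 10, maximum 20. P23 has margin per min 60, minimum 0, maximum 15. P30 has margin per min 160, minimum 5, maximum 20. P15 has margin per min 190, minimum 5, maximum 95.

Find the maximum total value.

Meeting every minimum uses 0+10+0+5+5 = 20 min, leaving 110.
Rank by margin per min: P15 190 > P30 160 > P36 120 > P24 110 > P23 60.
P15 takes 90 more to reach its cap of 95 → 20 left.
P30: +15 to 20 (cap) → 5 left.
P36 has room for 55 more but only 5 remain, so it gets 5.
Total = 120×5 + 110×10 + 160×20 + 190×95 = 22950.

22950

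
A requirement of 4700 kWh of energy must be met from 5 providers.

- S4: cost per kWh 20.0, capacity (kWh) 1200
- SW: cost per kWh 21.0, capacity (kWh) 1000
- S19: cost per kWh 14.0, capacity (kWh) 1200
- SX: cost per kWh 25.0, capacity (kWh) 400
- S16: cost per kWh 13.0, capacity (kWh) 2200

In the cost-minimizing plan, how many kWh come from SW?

100

Fill from the cheapest provider first.
S16 (13.0): use full 2200 — 2500 kWh to go.
Take 1200 from S19 at 14.0 — need 1300 more.
Take 1200 from S4 at 20.0 — need 100 more.
SW at 21.0: take 100 of its 1000 — requirement met.
SX: unused.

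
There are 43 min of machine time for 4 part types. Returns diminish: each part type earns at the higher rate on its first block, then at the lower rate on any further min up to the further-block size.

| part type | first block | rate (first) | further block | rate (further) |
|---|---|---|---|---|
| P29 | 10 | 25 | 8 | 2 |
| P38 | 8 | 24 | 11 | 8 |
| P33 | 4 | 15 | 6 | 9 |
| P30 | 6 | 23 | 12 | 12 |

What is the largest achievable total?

Rank every tier by rate: P29/tier1 25 > P38/tier1 24 > P30/tier1 23 > P33/tier1 15 > P30/tier2 12 > P33/tier2 9 > P38/tier2 8 > P29/tier2 2.
Fill P29 tier1 block (10 at 25) → 33 left.
P38/tier1 (24): +8 → 25 left.
P30/tier1 (23): +6 → 19 left.
Fill P33 tier1 block (4 at 15) → 15 left.
Fill P30 tier2 block (12 at 12) → 3 left.
P33/tier2: +3 of 6 at 9; pool empty.
Total = 25×10 + 24×8 + 23×6 + 15×4 + 12×12 + 9×3 = 811.

811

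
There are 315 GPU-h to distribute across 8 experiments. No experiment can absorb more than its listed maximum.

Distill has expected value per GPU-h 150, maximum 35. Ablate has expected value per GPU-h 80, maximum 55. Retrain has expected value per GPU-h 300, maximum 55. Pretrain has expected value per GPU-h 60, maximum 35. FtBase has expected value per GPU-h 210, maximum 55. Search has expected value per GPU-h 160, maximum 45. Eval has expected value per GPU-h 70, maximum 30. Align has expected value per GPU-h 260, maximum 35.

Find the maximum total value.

Highest expected value per GPU-h first: Retrain 300 > Align 260 > FtBase 210 > Search 160 > Distill 150 > Ablate 80 > Eval 70 > Pretrain 60.
Retrain: +55 to 55 (cap) → 260 left.
Align takes 35 to reach its cap of 35 → 225 left.
FtBase takes 55 to reach its cap of 55 → 170 left.
Search: +45 to 45 (cap) → 125 left.
Distill takes 35 to reach its cap of 35 → 90 left.
Ablate: +55 to 55 (cap) → 35 left.
Give Eval 30 to hit its cap of 30 → 5 left.
Pretrain: +5 (room for 35) → 5. Pool exhausted.
Total = 150×35 + 80×55 + 300×55 + 60×5 + 210×55 + 160×45 + 70×30 + 260×35 = 56400.

56400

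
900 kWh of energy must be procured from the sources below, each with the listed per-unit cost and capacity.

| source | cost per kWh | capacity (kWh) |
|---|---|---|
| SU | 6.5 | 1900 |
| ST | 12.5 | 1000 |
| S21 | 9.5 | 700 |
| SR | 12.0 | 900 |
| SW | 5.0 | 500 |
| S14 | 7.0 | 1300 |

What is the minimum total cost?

5100

Cheapest first:
Take 500 from SW at 5.0 ; need 400 more.
Take 400 from SU at 6.5 to finish.
S14, S21, SR, ST: unused.
Cost = 500×5.0 + 400×6.5 = 5100.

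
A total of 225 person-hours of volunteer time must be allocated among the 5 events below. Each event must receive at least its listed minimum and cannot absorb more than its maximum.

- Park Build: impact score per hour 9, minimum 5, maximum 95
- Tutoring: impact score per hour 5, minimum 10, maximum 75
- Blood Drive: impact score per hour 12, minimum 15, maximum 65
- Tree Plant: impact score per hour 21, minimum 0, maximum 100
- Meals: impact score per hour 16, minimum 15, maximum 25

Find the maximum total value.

Meeting every minimum uses 5+10+15+0+15 = 45 person-hours, leaving 180.
Rank by impact score per hour: Tree Plant 21 > Meals 16 > Blood Drive 12 > Park Build 9 > Tutoring 5.
Tree Plant: +100 to 100 (cap) ; 80 left.
Give Meals 10 more to hit its cap of 25 ; 70 left.
Blood Drive: +50 to 65 (cap) ; 20 left.
Only 20 left; Park Build takes them to reach 25.
Total = 9×25 + 5×10 + 12×65 + 21×100 + 16×25 = 3555.

3555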